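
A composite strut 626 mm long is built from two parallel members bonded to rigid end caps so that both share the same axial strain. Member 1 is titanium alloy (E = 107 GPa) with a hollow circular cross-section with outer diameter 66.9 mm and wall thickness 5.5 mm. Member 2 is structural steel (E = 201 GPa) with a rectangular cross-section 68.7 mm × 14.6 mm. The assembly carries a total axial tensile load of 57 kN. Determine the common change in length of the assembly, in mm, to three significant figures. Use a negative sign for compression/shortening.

0.113 mm

A_1 = 1061 mm².
A_2 = 1003 mm².
Equal strain + equilibrium ⇒ each member carries load in proportion to AE: A₁E₁ = 113500000 N, A₂E₂ = 201600000 N, ΣAE = 315100000 N.
δ = PL/ΣAE = 57000·626/315100000 = 0.1132 mm.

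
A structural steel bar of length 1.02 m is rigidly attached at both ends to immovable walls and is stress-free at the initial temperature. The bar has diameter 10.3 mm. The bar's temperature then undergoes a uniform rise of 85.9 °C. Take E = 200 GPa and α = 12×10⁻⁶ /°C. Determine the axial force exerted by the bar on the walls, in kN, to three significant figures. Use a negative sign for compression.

Free thermal expansion αLΔT = 12e-6 · 1020 · 85.9 = 1.051 mm.
The walls impose strain ε = −(1.051)/1020 = -1.0308e-03; σ = Eε = 200000 · -1.0308e-03 = -206.2 MPa.
Wall reaction R = σ·A = -206.2·83.32 = -17180 N = -17.18 kN.

-17.2 kN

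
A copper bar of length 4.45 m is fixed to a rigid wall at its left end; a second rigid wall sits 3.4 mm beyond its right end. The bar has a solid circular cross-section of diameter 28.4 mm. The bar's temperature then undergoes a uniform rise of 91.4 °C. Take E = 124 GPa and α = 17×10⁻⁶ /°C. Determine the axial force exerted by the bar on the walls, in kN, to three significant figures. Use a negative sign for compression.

-62.0 kN

Free thermal expansion αLΔT = 17e-6 · 4450 · 91.4 = 6.914 mm.
The walls engage after the gap closes; constrained expansion = 6.914 − 3.4 = 3.514 mm.
The walls impose strain ε = −(3.514)/4450 = -7.8976e-04; σ = Eε = 124000 · -7.8976e-04 = -97.93 MPa.
Wall reaction R = σ·A = -97.93·633.5 = -62040 N = -62.04 kN.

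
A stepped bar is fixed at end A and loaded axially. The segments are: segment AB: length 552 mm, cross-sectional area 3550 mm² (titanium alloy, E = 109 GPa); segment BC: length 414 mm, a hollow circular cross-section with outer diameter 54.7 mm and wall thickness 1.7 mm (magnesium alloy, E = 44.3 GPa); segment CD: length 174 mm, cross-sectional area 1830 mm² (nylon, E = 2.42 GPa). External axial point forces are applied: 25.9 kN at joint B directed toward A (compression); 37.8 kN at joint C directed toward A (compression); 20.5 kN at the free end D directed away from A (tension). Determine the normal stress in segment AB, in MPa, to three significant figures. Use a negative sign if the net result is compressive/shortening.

-12.2 MPa

Internal axial forces (sectioning from the free end, tension +): N_CD = 20.5 kN, N_BC = -17.3 kN, N_AB = -43.2 kN.
σ_AB = N_AB/A_AB = -43200/3550 = -12.17 MPa.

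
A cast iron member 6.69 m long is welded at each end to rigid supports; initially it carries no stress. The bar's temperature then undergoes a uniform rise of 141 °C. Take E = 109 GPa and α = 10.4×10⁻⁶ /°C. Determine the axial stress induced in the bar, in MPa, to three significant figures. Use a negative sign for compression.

Free thermal expansion αLΔT = 10.4e-6 · 6690 · 141 = 9.81 mm.
The walls impose strain ε = −(9.81)/6690 = -1.4664e-03; σ = Eε = 109000 · -1.4664e-03 = -159.8 MPa.

-160 MPa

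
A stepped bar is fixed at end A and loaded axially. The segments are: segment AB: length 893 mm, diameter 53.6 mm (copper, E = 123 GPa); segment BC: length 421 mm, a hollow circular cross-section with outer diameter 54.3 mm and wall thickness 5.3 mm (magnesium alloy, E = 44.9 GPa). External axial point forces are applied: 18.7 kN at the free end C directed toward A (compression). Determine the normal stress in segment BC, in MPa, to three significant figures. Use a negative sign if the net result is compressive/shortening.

Internal axial forces (sectioning from the free end, tension +): N_BC = -18.7 kN, N_AB = -18.7 kN.
A_BC = 815.9 mm².
σ_BC = N_BC/A_BC = -18700/815.9 = -22.92 MPa.

-22.9 MPa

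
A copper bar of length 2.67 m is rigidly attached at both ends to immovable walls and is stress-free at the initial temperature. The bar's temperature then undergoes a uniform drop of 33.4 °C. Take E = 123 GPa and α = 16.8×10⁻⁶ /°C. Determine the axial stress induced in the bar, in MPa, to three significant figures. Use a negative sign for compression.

69.0 MPa

Free thermal expansion αLΔT = 16.8e-6 · 2670 · -33.4 = -1.498 mm.
The walls impose strain ε = −(-1.498)/2670 = 5.6112e-04; σ = Eε = 123000 · 5.6112e-04 = 69.02 MPa.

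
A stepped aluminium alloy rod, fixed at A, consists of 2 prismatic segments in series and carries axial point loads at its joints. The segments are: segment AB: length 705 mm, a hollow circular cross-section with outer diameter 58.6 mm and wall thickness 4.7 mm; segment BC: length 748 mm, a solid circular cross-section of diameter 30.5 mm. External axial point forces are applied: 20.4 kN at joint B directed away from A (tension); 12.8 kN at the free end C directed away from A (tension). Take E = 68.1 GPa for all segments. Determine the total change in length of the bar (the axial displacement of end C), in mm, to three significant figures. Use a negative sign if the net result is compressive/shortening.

0.624 mm

Internal axial forces (sectioning from the free end, tension +): N_BC = 12.8 kN, N_AB = 33.2 kN.
A_AB = 795.9 mm².
A_BC = 730.6 mm².
δ_AB = 33200·705/(795.9·68100) = 0.4319 mm
δ_BC = 12800·748/(730.6·68100) = 0.1924 mm
δ = Σδ_i = 0.6243 mm.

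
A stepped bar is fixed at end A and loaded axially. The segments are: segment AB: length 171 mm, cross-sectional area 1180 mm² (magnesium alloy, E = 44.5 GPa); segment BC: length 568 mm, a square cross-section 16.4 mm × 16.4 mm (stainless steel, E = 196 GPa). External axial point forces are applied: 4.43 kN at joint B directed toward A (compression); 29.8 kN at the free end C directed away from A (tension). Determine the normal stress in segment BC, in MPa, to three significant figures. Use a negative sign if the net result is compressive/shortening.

111 MPa

Internal axial forces (sectioning from the free end, tension +): N_BC = 29.8 kN, N_AB = 25.37 kN.
A_BC = 269 mm².
σ_BC = N_BC/A_BC = 29800/269 = 110.8 MPa.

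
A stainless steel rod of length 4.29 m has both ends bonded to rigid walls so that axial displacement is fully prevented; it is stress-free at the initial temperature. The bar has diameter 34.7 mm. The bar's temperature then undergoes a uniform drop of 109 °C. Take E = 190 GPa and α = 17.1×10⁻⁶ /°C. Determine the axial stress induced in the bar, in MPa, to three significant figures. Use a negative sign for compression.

354 MPa

Free thermal expansion αLΔT = 17.1e-6 · 4290 · -109 = -7.996 mm.
The walls impose strain ε = −(-7.996)/4290 = 1.8639e-03; σ = Eε = 190000 · 1.8639e-03 = 354.1 MPa.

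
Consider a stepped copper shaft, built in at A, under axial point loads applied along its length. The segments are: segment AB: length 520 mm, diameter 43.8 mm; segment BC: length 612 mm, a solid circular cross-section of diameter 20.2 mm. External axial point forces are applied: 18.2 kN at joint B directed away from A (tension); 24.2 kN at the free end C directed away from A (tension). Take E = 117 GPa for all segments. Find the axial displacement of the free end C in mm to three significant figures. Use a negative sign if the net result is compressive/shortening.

0.520 mm

Internal axial forces (sectioning from the free end, tension +): N_BC = 24.2 kN, N_AB = 42.4 kN.
A_AB = 1507 mm².
A_BC = 320.5 mm².
δ_AB = 42400·520/(1507·117000) = 0.1251 mm
δ_BC = 24200·612/(320.5·117000) = 0.395 mm
δ = Σδ_i = 0.5201 mm.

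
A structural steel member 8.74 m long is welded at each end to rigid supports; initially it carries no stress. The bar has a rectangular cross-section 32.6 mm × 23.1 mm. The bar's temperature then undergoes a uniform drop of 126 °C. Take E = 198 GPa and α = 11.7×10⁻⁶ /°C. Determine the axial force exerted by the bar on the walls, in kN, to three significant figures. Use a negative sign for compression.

Free thermal expansion αLΔT = 11.7e-6 · 8740 · -126 = -12.88 mm.
The walls impose strain ε = −(-12.88)/8740 = 1.4742e-03; σ = Eε = 198000 · 1.4742e-03 = 291.9 MPa.
Wall reaction R = σ·A = 291.9·753.1 = 219800 N = 219.8 kN.

220 kN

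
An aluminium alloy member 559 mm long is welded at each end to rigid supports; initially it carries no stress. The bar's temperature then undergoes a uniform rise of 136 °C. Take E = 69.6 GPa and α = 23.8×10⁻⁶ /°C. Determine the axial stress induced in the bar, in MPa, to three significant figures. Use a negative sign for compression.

Free thermal expansion αLΔT = 23.8e-6 · 559 · 136 = 1.809 mm.
The walls impose strain ε = −(1.809)/559 = -3.2368e-03; σ = Eε = 69600 · -3.2368e-03 = -225.3 MPa.

-225 MPa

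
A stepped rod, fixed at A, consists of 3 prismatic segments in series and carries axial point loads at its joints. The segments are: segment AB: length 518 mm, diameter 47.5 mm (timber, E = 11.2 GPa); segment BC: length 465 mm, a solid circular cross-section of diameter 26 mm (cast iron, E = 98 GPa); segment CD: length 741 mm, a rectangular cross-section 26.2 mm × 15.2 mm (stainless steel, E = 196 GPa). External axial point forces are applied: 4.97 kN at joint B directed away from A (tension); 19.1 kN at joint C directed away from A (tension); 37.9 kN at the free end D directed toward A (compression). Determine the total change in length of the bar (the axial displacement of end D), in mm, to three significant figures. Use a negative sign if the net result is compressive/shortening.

Internal axial forces (sectioning from the free end, tension +): N_CD = -37.9 kN, N_BC = -18.8 kN, N_AB = -13.83 kN.
A_AB = 1772 mm².
A_BC = 530.9 mm².
A_CD = 398.2 mm².
δ_AB = -13830·518/(1772·11200) = -0.361 mm
δ_BC = -18800·465/(530.9·98000) = -0.168 mm
δ_CD = -37900·741/(398.2·196000) = -0.3598 mm
δ = Σδ_i = -0.8888 mm.

-0.889 mm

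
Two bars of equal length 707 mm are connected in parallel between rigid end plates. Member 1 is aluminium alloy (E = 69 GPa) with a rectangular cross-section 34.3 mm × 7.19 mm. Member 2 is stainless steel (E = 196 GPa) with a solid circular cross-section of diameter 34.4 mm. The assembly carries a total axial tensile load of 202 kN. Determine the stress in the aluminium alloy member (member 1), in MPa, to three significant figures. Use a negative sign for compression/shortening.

70.0 MPa

A_1 = 246.6 mm².
A_2 = 929.4 mm².
Equal strain + equilibrium ⇒ each member carries load in proportion to AE: A₁E₁ = 17020000 N, A₂E₂ = 182200000 N, ΣAE = 199200000 N.
σ₁ = P·E₁/ΣAE = 202000·69000/199200000 = 69.98 MPa.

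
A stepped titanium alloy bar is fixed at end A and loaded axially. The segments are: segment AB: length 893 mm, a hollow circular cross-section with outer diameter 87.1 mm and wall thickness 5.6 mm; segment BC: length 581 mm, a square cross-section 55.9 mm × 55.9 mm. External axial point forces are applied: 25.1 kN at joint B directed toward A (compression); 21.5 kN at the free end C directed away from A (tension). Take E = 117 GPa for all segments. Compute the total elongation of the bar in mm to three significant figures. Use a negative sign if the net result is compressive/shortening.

Internal axial forces (sectioning from the free end, tension +): N_BC = 21.5 kN, N_AB = -3.6 kN.
A_AB = 1434 mm².
A_BC = 3125 mm².
δ_AB = -3600·893/(1434·117000) = -0.01916 mm
δ_BC = 21500·581/(3125·117000) = 0.03417 mm
δ = Σδ_i = 0.015 mm.

0.0150 mm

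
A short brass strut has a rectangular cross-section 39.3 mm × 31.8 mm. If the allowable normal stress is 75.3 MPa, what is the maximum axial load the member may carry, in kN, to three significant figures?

A = 1250 mm².
P_max = σ_allow · A = 75.3 · 1250 = 94110 N = 94.11 kN.

94.1 kN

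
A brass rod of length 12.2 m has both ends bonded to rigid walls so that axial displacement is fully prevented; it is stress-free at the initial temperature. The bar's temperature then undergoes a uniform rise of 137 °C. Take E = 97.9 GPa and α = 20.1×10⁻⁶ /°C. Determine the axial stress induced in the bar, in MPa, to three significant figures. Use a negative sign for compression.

-270 MPa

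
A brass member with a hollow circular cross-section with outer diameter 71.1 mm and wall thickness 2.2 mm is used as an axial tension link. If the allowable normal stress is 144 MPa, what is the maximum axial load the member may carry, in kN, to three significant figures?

A = 476.2 mm².
P_max = σ_allow · A = 144 · 476.2 = 68570 N = 68.57 kN.

68.6 kN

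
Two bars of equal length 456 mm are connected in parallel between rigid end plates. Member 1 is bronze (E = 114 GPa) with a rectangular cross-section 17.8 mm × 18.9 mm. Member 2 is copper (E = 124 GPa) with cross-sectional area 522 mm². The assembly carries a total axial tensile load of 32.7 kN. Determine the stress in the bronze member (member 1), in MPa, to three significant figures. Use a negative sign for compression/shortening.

A_1 = 336.4 mm².
Equal strain + equilibrium ⇒ each member carries load in proportion to AE: A₁E₁ = 38350000 N, A₂E₂ = 64730000 N, ΣAE = 103100000 N.
σ₁ = P·E₁/ΣAE = 32700·114000/103100000 = 36.16 MPa.

36.2 MPa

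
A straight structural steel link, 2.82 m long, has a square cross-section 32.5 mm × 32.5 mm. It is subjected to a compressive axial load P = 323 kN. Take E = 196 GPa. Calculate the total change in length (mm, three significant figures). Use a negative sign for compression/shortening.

-4.40 mm

A = 1056 mm².
δ_mech = NL/(AE) = -323000·2820/(1056·196000) = -4.4 mm.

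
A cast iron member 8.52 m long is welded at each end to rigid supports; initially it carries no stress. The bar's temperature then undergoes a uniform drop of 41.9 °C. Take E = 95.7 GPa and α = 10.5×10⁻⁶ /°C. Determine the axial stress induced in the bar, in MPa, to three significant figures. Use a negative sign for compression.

42.1 MPa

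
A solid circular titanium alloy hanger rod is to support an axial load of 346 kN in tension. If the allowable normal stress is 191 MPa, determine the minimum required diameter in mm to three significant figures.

48.0 mm

Required area A ≥ P/σ_allow = 346000/191 = 1812 mm².
For a solid circular section, d ≥ √(4A/π) = 48.03 mm.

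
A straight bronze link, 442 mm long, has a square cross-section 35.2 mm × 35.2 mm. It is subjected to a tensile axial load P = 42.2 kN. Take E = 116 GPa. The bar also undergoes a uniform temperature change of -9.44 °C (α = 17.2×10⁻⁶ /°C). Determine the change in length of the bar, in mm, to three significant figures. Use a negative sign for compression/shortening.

0.0580 mm

A = 1239 mm².
δ_mech = NL/(AE) = 42200·442/(1239·116000) = 0.1298 mm.
δ_thermal = αLΔT = 17.2e-6·442·-9.44 = -0.07177 mm.
δ = δ_mech + δ_thermal = 0.05801 mm.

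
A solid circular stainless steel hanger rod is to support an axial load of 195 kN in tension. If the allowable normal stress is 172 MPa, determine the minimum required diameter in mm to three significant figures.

Required area A ≥ P/σ_allow = 195000/172 = 1134 mm².
For a solid circular section, d ≥ √(4A/π) = 37.99 mm.

38.0 mm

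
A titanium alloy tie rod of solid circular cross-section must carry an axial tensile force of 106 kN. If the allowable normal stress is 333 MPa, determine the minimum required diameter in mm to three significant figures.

20.1 mm

Required area A ≥ P/σ_allow = 106000/333 = 318.3 mm².
For a solid circular section, d ≥ √(4A/π) = 20.13 mm.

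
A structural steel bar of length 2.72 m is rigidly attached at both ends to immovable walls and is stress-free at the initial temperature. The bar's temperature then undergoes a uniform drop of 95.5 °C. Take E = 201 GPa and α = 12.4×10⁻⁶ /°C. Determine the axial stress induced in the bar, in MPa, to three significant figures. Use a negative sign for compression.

Free thermal expansion αLΔT = 12.4e-6 · 2720 · -95.5 = -3.221 mm.
The walls impose strain ε = −(-3.221)/2720 = 1.1842e-03; σ = Eε = 201000 · 1.1842e-03 = 238 MPa.

238 MPa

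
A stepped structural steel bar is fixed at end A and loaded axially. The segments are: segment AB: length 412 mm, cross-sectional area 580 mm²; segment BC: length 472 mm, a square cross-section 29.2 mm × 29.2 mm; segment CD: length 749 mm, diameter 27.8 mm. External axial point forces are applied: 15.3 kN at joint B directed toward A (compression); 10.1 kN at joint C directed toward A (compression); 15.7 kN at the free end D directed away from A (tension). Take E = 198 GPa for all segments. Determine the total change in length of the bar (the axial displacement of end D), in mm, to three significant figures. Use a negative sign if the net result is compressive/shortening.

0.0787 mm

Internal axial forces (sectioning from the free end, tension +): N_CD = 15.7 kN, N_BC = 5.6 kN, N_AB = -9.7 kN.
A_BC = 852.6 mm².
A_CD = 607 mm².
δ_AB = -9700·412/(580·198000) = -0.0348 mm
δ_BC = 5600·472/(852.6·198000) = 0.01566 mm
δ_CD = 15700·749/(607·198000) = 0.09784 mm
δ = Σδ_i = 0.0787 mm.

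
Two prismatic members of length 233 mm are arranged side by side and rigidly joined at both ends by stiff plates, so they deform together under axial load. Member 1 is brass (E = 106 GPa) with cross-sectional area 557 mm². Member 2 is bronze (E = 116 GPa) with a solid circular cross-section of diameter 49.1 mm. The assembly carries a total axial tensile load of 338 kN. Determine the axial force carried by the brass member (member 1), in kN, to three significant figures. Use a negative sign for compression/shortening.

71.6 kN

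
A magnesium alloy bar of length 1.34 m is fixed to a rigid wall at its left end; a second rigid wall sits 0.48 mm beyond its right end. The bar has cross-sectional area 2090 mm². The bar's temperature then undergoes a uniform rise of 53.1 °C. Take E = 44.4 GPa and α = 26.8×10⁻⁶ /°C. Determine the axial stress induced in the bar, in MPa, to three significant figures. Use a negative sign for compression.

-47.3 MPa

Free thermal expansion αLΔT = 26.8e-6 · 1340 · 53.1 = 1.907 mm.
The walls engage after the gap closes; constrained expansion = 1.907 − 0.48 = 1.427 mm.
The walls impose strain ε = −(1.427)/1340 = -1.0649e-03; σ = Eε = 44400 · -1.0649e-03 = -47.28 MPa.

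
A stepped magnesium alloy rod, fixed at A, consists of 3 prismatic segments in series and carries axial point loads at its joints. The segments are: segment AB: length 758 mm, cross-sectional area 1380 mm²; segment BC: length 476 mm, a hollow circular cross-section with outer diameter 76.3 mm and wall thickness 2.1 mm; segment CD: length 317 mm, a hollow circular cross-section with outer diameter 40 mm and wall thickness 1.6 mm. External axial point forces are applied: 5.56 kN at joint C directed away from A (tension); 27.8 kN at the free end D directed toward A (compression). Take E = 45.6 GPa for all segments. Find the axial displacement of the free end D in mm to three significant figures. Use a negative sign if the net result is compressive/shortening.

-1.74 mm

Internal axial forces (sectioning from the free end, tension +): N_CD = -27.8 kN, N_BC = -22.24 kN, N_AB = -22.24 kN.
A_BC = 489.5 mm².
A_CD = 193 mm².
δ_AB = -22240·758/(1380·45600) = -0.2679 mm
δ_BC = -22240·476/(489.5·45600) = -0.4742 mm
δ_CD = -27800·317/(193·45600) = -1.001 mm
δ = Σδ_i = -1.743 mm.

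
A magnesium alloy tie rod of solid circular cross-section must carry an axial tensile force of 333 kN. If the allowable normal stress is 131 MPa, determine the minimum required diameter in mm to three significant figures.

56.9 mm

Required area A ≥ P/σ_allow = 333000/131 = 2542 mm².
For a solid circular section, d ≥ √(4A/π) = 56.89 mm.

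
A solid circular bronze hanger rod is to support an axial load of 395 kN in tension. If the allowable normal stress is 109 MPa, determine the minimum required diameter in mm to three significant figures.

67.9 mm

Required area A ≥ P/σ_allow = 395000/109 = 3624 mm².
For a solid circular section, d ≥ √(4A/π) = 67.93 mm.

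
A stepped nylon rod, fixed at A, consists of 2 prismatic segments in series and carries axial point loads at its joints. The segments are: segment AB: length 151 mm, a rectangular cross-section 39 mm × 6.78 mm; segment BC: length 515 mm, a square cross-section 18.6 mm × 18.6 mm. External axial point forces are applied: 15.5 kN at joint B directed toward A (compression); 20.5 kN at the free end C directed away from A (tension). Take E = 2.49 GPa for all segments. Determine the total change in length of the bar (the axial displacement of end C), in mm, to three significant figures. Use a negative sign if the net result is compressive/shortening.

13.4 mm

Internal axial forces (sectioning from the free end, tension +): N_BC = 20.5 kN, N_AB = 5 kN.
A_AB = 264.4 mm².
A_BC = 346 mm².
δ_AB = 5000·151/(264.4·2490) = 1.147 mm
δ_BC = 20500·515/(346·2490) = 12.26 mm
δ = Σδ_i = 13.4 mm.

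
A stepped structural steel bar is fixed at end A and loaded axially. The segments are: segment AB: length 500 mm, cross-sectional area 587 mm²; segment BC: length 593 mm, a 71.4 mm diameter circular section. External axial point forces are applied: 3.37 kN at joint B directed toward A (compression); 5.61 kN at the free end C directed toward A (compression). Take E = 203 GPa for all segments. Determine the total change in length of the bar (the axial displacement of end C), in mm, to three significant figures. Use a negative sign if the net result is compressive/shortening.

-0.0418 mm

Internal axial forces (sectioning from the free end, tension +): N_BC = -5.61 kN, N_AB = -8.98 kN.
A_BC = 4004 mm².
δ_AB = -8980·500/(587·203000) = -0.03768 mm
δ_BC = -5610·593/(4004·203000) = -0.004093 mm
δ = Σδ_i = -0.04177 mm.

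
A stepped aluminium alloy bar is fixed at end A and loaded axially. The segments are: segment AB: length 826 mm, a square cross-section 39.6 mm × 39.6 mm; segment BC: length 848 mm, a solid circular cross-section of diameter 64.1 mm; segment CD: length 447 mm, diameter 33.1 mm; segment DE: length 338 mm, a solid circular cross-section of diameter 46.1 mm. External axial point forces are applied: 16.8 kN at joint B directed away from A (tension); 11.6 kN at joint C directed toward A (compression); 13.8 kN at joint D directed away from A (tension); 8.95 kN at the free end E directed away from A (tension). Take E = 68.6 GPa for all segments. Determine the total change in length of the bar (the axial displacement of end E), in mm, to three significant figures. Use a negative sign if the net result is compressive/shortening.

Internal axial forces (sectioning from the free end, tension +): N_DE = 8.95 kN, N_CD = 22.75 kN, N_BC = 11.15 kN, N_AB = 27.95 kN.
A_AB = 1568 mm².
A_BC = 3227 mm².
A_CD = 860.5 mm².
A_DE = 1669 mm².
δ_AB = 27950·826/(1568·68600) = 0.2146 mm
δ_BC = 11150·848/(3227·68600) = 0.04271 mm
δ_CD = 22750·447/(860.5·68600) = 0.1723 mm
δ_DE = 8950·338/(1669·68600) = 0.02642 mm
δ = Σδ_i = 0.456 mm.

0.456 mm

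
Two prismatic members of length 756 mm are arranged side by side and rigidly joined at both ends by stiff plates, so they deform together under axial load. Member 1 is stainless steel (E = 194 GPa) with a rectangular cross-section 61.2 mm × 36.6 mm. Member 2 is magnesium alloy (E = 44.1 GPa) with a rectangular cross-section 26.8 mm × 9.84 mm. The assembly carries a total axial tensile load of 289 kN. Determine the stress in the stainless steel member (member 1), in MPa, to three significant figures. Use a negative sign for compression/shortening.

126 MPa

A_1 = 2240 mm².
A_2 = 263.7 mm².
Equal strain + equilibrium ⇒ each member carries load in proportion to AE: A₁E₁ = 434500000 N, A₂E₂ = 11630000 N, ΣAE = 446200000 N.
σ₁ = P·E₁/ΣAE = 289000·194000/446200000 = 125.7 MPa.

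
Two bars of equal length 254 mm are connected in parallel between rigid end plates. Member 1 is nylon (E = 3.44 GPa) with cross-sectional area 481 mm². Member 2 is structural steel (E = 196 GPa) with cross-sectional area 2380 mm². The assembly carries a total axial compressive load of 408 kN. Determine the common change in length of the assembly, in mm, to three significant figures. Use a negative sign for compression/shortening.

Equal strain + equilibrium ⇒ each member carries load in proportion to AE: A₁E₁ = 1655000 N, A₂E₂ = 466500000 N, ΣAE = 468100000 N.
δ = PL/ΣAE = -408000·254/468100000 = -0.2214 mm.

-0.221 mm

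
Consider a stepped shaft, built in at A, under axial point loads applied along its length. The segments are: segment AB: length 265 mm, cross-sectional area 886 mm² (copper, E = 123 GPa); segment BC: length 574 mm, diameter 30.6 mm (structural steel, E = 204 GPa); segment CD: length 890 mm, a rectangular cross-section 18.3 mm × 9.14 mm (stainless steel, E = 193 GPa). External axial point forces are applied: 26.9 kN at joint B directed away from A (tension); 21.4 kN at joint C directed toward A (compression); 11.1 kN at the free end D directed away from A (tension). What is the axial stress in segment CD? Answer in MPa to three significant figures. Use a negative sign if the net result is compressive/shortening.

Internal axial forces (sectioning from the free end, tension +): N_CD = 11.1 kN, N_BC = -10.3 kN, N_AB = 16.6 kN.
A_CD = 167.3 mm².
σ_CD = N_CD/A_CD = 11100/167.3 = 66.36 MPa.

66.4 MPa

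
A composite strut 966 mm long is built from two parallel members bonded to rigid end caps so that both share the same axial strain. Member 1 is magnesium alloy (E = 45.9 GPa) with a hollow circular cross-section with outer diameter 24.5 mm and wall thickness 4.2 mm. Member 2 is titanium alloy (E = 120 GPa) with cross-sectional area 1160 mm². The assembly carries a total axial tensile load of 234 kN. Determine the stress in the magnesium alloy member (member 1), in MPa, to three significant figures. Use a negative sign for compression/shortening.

A_1 = 267.9 mm².
Equal strain + equilibrium ⇒ each member carries load in proportion to AE: A₁E₁ = 12290000 N, A₂E₂ = 139200000 N, ΣAE = 151500000 N.
σ₁ = P·E₁/ΣAE = 234000·45900/151500000 = 70.9 MPa.

70.9 MPa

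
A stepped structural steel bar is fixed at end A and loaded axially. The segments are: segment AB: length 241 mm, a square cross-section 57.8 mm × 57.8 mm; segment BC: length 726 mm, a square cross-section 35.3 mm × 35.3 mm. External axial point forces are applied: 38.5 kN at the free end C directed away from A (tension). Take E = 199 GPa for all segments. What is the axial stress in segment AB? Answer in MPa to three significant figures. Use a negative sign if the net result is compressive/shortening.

Internal axial forces (sectioning from the free end, tension +): N_BC = 38.5 kN, N_AB = 38.5 kN.
A_AB = 3341 mm².
σ_AB = N_AB/A_AB = 38500/3341 = 11.52 MPa.

11.5 MPa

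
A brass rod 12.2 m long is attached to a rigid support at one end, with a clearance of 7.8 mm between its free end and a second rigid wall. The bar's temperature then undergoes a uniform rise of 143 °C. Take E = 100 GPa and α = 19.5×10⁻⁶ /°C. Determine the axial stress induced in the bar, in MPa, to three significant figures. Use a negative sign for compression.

Free thermal expansion αLΔT = 19.5e-6 · 12200 · 143 = 34.02 mm.
The walls engage after the gap closes; constrained expansion = 34.02 − 7.8 = 26.22 mm.
The walls impose strain ε = −(26.22)/12200 = -2.1492e-03; σ = Eε = 100000 · -2.1492e-03 = -214.9 MPa.

-215 MPa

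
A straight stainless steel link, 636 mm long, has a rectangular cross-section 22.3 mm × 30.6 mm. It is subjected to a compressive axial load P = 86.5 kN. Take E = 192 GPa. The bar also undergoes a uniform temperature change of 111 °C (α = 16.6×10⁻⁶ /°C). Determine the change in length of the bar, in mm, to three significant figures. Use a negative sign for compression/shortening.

A = 682.4 mm².
δ_mech = NL/(AE) = -86500·636/(682.4·192000) = -0.4199 mm.
δ_thermal = αLΔT = 16.6e-6·636·111 = 1.172 mm.
δ = δ_mech + δ_thermal = 0.752 mm.

0.752 mm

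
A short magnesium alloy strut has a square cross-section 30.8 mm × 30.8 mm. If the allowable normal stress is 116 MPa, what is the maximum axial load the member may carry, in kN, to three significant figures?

A = 948.6 mm².
P_max = σ_allow · A = 116 · 948.6 = 110000 N = 110 kN.

110 kN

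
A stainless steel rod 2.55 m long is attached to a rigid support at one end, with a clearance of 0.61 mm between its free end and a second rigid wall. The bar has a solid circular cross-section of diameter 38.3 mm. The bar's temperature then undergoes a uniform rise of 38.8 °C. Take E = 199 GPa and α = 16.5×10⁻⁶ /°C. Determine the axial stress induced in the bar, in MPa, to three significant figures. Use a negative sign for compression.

-79.8 MPa

Free thermal expansion αLΔT = 16.5e-6 · 2550 · 38.8 = 1.633 mm.
The walls engage after the gap closes; constrained expansion = 1.633 − 0.61 = 1.023 mm.
The walls impose strain ε = −(1.023)/2550 = -4.0098e-04; σ = Eε = 199000 · -4.0098e-04 = -79.8 MPa.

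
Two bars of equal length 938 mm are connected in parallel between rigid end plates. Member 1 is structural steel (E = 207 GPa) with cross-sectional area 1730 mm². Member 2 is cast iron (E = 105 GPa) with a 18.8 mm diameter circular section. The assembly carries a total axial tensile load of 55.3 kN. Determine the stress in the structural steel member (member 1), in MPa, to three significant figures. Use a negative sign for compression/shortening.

29.6 MPa

A_2 = 277.6 mm².
Equal strain + equilibrium ⇒ each member carries load in proportion to AE: A₁E₁ = 358100000 N, A₂E₂ = 29150000 N, ΣAE = 387300000 N.
σ₁ = P·E₁/ΣAE = 55300·207000/387300000 = 29.56 MPa.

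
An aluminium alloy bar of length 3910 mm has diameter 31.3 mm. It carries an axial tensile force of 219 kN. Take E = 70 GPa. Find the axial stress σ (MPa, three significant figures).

A = 769.4 mm².
σ = N/A = 219000/769.4 = 284.6 MPa.

285 MPa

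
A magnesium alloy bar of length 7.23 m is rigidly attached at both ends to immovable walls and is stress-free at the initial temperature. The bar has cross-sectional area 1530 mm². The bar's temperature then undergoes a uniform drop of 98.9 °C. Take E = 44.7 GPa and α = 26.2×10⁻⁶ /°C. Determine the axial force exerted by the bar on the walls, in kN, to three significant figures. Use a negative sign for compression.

177 kN

Free thermal expansion αLΔT = 26.2e-6 · 7230 · -98.9 = -18.73 mm.
The walls impose strain ε = −(-18.73)/7230 = 2.5912e-03; σ = Eε = 44700 · 2.5912e-03 = 115.8 MPa.
Wall reaction R = σ·A = 115.8·1530 = 177200 N = 177.2 kN.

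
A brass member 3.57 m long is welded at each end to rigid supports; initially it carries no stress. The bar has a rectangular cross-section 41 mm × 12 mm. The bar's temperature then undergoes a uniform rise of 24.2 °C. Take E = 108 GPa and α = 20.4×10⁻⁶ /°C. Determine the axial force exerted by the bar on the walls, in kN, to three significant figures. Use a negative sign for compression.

Free thermal expansion αLΔT = 20.4e-6 · 3570 · 24.2 = 1.762 mm.
The walls impose strain ε = −(1.762)/3570 = -4.9368e-04; σ = Eε = 108000 · -4.9368e-04 = -53.32 MPa.
Wall reaction R = σ·A = -53.32·492 = -26230 N = -26.23 kN.

-26.2 kN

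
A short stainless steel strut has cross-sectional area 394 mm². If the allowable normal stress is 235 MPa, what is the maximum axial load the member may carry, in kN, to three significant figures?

P_max = σ_allow · A = 235 · 394 = 92590 N = 92.59 kN.

92.6 kN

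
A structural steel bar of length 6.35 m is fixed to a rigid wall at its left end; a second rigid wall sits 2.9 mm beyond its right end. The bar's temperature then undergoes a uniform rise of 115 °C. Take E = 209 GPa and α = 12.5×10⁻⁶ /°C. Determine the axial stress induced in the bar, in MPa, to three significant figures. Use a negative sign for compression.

-205 MPa

Free thermal expansion αLΔT = 12.5e-6 · 6350 · 115 = 9.128 mm.
The walls engage after the gap closes; constrained expansion = 9.128 − 2.9 = 6.228 mm.
The walls impose strain ε = −(6.228)/6350 = -9.8081e-04; σ = Eε = 209000 · -9.8081e-04 = -205 MPa.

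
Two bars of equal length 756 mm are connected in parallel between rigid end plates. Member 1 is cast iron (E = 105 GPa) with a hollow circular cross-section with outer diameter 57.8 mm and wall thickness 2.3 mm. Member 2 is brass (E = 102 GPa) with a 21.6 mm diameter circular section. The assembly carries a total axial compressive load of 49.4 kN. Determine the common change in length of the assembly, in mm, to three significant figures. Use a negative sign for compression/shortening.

A_1 = 401 mm².
A_2 = 366.4 mm².
Equal strain + equilibrium ⇒ each member carries load in proportion to AE: A₁E₁ = 42110000 N, A₂E₂ = 37380000 N, ΣAE = 79480000 N.
δ = PL/ΣAE = -49400·756/79480000 = -0.4699 mm.

-0.470 mm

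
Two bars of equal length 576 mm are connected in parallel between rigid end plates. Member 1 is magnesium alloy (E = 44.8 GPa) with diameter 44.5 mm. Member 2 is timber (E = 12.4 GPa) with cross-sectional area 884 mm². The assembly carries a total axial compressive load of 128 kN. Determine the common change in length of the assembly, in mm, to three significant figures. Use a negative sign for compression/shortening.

-0.914 mm

A_1 = 1555 mm².
Equal strain + equilibrium ⇒ each member carries load in proportion to AE: A₁E₁ = 69680000 N, A₂E₂ = 10960000 N, ΣAE = 80640000 N.
δ = PL/ΣAE = -128000·576/80640000 = -0.9143 mm.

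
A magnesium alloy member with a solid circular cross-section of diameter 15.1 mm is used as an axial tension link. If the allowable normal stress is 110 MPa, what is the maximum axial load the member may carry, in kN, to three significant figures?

A = 179.1 mm².
P_max = σ_allow · A = 110 · 179.1 = 19700 N = 19.7 kN.

19.7 kN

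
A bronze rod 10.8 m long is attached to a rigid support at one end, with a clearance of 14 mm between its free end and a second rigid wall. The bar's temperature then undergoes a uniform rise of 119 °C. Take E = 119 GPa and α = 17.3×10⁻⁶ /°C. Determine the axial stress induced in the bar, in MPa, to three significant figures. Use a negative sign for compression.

-90.7 MPa

Free thermal expansion αLΔT = 17.3e-6 · 10800 · 119 = 22.23 mm.
The walls engage after the gap closes; constrained expansion = 22.23 − 14 = 8.234 mm.
The walls impose strain ε = −(8.234)/10800 = -7.6240e-04; σ = Eε = 119000 · -7.6240e-04 = -90.73 MPa.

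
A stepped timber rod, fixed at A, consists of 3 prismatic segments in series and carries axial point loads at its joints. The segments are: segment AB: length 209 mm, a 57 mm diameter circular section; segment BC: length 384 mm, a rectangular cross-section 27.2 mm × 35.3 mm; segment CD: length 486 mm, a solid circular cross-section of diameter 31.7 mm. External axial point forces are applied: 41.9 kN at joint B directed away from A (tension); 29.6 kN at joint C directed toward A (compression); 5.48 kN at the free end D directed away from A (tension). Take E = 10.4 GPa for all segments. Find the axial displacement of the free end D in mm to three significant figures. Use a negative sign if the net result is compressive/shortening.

-0.463 mm

Internal axial forces (sectioning from the free end, tension +): N_CD = 5.48 kN, N_BC = -24.12 kN, N_AB = 17.78 kN.
A_AB = 2552 mm².
A_BC = 960.2 mm².
A_CD = 789.2 mm².
δ_AB = 17780·209/(2552·10400) = 0.14 mm
δ_BC = -24120·384/(960.2·10400) = -0.9275 mm
δ_CD = 5480·486/(789.2·10400) = 0.3245 mm
δ = Σδ_i = -0.463 mm.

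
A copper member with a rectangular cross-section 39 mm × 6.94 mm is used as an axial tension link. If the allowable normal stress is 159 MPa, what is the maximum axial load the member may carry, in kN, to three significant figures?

A = 270.7 mm².
P_max = σ_allow · A = 159 · 270.7 = 43030 N = 43.03 kN.

43.0 kN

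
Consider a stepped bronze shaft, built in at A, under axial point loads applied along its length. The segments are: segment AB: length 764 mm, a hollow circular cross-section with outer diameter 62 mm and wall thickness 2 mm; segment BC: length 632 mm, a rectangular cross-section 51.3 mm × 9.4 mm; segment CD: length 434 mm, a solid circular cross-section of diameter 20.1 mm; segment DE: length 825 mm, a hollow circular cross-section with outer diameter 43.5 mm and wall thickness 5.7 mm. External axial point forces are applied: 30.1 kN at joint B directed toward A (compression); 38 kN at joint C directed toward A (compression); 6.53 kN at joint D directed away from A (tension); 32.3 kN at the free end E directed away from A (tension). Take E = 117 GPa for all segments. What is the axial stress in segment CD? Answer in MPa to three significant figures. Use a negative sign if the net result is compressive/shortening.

122 MPa

Internal axial forces (sectioning from the free end, tension +): N_DE = 32.3 kN, N_CD = 38.83 kN, N_BC = 0.83 kN, N_AB = -29.27 kN.
A_CD = 317.3 mm².
σ_CD = N_CD/A_CD = 38830/317.3 = 122.4 MPa.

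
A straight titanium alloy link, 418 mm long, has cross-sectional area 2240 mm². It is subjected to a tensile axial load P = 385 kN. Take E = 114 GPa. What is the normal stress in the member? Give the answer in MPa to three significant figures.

σ = N/A = 385000/2240 = 171.9 MPa.

172 MPa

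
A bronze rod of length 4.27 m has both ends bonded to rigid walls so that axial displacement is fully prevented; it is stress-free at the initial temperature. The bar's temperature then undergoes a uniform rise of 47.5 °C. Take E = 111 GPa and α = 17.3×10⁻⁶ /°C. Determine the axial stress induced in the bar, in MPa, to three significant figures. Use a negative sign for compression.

Free thermal expansion αLΔT = 17.3e-6 · 4270 · 47.5 = 3.509 mm.
The walls impose strain ε = −(3.509)/4270 = -8.2175e-04; σ = Eε = 111000 · -8.2175e-04 = -91.21 MPa.

-91.2 MPa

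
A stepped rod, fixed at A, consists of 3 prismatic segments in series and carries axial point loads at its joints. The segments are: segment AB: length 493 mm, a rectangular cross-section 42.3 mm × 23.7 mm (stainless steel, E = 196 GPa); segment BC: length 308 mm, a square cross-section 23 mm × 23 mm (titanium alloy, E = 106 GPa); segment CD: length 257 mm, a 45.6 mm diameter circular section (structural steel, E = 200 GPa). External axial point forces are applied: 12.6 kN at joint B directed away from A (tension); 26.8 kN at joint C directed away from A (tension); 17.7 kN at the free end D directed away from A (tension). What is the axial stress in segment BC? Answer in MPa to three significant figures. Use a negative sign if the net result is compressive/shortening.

84.1 MPa

Internal axial forces (sectioning from the free end, tension +): N_CD = 17.7 kN, N_BC = 44.5 kN, N_AB = 57.1 kN.
A_BC = 529 mm².
σ_BC = N_BC/A_BC = 44500/529 = 84.12 MPa.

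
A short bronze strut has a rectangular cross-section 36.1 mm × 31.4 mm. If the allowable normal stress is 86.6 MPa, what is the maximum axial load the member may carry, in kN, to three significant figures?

98.2 kN

A = 1134 mm².
P_max = σ_allow · A = 86.6 · 1134 = 98160 N = 98.16 kN.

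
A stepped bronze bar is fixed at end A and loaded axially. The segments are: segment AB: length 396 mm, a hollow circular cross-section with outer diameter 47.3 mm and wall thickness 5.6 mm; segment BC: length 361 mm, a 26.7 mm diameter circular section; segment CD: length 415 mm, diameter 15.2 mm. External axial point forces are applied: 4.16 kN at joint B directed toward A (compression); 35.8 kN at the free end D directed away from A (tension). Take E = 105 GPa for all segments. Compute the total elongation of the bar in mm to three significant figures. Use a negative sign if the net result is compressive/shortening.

1.16 mm

Internal axial forces (sectioning from the free end, tension +): N_CD = 35.8 kN, N_BC = 35.8 kN, N_AB = 31.64 kN.
A_AB = 733.6 mm².
A_BC = 559.9 mm².
A_CD = 181.5 mm².
δ_AB = 31640·396/(733.6·105000) = 0.1627 mm
δ_BC = 35800·361/(559.9·105000) = 0.2198 mm
δ_CD = 35800·415/(181.5·105000) = 0.7798 mm
δ = Σδ_i = 1.162 mm.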